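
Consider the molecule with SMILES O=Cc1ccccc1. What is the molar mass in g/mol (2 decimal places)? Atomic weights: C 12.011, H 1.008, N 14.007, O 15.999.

106.12 g/mol

First, the molecular formula is C7H6O (counting implicit H from valence).
  C: 7 × 12.011 = 84.077
  H: 6 × 1.008 = 6.048
  O: 1 × 15.999 = 15.999
Sum: 7×12.011 + 6×1.008 + 1×15.999 = 106.124 → 106.12 g/mol.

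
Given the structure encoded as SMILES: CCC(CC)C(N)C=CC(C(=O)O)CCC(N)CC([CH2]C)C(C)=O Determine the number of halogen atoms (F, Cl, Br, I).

0

Scan the SMILES for the halogen motif — none present.
Groups that are present: 1 alkene, 1 carboxylic acid, 1 ketone, 2 primary amine.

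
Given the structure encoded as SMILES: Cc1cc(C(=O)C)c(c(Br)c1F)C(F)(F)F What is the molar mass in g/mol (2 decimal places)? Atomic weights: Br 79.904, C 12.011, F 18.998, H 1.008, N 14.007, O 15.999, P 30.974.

First, the molecular formula is C10H7BrF4O (counting implicit H from valence).
  Br: 1 × 79.904 = 79.904
  C: 10 × 12.011 = 120.110
  F: 4 × 18.998 = 75.992
  H: 7 × 1.008 = 7.056
  O: 1 × 15.999 = 15.999
Sum: 1×79.904 + 10×12.011 + 4×18.998 + 7×1.008 + 1×15.999 = 299.061 → 299.06 g/mol.

299.06 g/mol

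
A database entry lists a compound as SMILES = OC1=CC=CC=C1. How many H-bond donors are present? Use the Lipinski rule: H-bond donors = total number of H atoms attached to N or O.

Donors: find every N or O and count the H atoms it carries.
  atom 1 (O): bond orders sum to 1 → 1 H
Lipinski HBD = 1.

1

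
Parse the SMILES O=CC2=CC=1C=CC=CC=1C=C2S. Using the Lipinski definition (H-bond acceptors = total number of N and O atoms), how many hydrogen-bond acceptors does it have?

N atoms: 0; O atoms: 1.
Lipinski HBA = 0 + 1 = 1.

1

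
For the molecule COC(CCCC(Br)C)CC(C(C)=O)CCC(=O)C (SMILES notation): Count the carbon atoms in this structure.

15

Count every carbon token in the SMILES (each C, including those in ring-closure positions and inside branches).
Carbon count: 15.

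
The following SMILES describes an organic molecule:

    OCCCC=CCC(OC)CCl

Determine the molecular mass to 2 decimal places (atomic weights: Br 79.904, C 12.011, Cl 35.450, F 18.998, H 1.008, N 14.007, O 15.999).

192.68 g/mol

First, the molecular formula is C9H17ClO2 (counting implicit H from valence).
  C: 9 × 12.011 = 108.099
  Cl: 1 × 35.450 = 35.450
  H: 17 × 1.008 = 17.136
  O: 2 × 15.999 = 31.998
Sum: 9×12.011 + 1×35.450 + 17×1.008 + 2×15.999 = 192.683 → 192.68 g/mol.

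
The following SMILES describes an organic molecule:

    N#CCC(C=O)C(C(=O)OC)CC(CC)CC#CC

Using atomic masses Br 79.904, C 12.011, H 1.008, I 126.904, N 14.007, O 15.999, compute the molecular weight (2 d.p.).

263.34 g/mol

First, the molecular formula is C15H21NO3 (counting implicit H from valence).
  C: 15 × 12.011 = 180.165
  H: 21 × 1.008 = 21.168
  N: 1 × 14.007 = 14.007
  O: 3 × 15.999 = 47.997
Sum: 15×12.011 + 21×1.008 + 1×14.007 + 3×15.999 = 263.337 → 263.34 g/mol.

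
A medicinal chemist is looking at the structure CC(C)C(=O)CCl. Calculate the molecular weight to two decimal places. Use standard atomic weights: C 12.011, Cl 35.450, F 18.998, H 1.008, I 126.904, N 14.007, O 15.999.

120.58 g/mol

First, the molecular formula is C5H9ClO (counting implicit H from valence).
  C: 5 × 12.011 = 60.055
  Cl: 1 × 35.450 = 35.450
  H: 9 × 1.008 = 9.072
  O: 1 × 15.999 = 15.999
Sum: 5×12.011 + 1×35.450 + 9×1.008 + 1×15.999 = 120.576 → 120.58 g/mol.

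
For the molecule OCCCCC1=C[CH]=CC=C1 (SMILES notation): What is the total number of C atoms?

Count every carbon token in the SMILES (each C, including those in ring-closure positions and inside branches).
Carbon count: 10.

10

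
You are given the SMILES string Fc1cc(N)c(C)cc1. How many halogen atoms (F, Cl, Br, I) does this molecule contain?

1

Halogen atoms appear at heavy-atom position 1 (1×F).
Other groups present: 1 primary amine.
Halogen count: 1.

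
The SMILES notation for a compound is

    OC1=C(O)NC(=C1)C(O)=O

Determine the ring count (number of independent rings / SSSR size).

1

In SMILES, each pair of matching ring-closure digits denotes one ring-closing bond; the number of such bonds equals the number of independent rings.
Ring-closure bonds here: 1.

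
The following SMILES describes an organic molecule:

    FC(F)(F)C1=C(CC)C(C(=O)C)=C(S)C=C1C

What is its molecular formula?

Walk through each heavy atom and fill implicit hydrogens from standard valence (C 4, N 3, O 2, S 2, halogen 1):
  atom 1: F (halogen, monovalent) → 0 H
  atom 2: C, bond orders sum to 4 (valence 4) → 0 H
  atom 3: F (halogen, monovalent) → 0 H
  atom 4: F (halogen, monovalent) → 0 H
  atom 5: C, bond orders sum to 4 (valence 4) → 0 H
  atom 6: C, bond orders sum to 4 (valence 4) → 0 H
  atom 7: C, bond orders sum to 2 (valence 4) → 2 H
  atom 8: C, bond orders sum to 1 (valence 4) → 3 H
  atom 9: C, bond orders sum to 4 (valence 4) → 0 H
  atom 10: C, bond orders sum to 4 (valence 4) → 0 H
  atom 11: O, bond orders sum to 2 (valence 2) → 0 H
  atom 12: C, bond orders sum to 1 (valence 4) → 3 H
  atom 13: C, bond orders sum to 4 (valence 4) → 0 H
  atom 14: S, bond orders sum to 1 (valence 2) → 1 H
  atom 15: C, bond orders sum to 3 (valence 4) → 1 H
  atom 16: C, bond orders sum to 4 (valence 4) → 0 H
  atom 17: C, bond orders sum to 1 (valence 4) → 3 H
Totals → C:12, H:13, F:3, O:1, S:1.

C12H13F3OS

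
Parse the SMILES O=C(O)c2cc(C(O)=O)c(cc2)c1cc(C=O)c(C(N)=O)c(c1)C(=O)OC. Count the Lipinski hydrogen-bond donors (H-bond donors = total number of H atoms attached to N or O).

4

Donors: find every N or O and count the H atoms it carries.
  atom 1 (O): bond orders sum to 2 → 0 H
  atom 3 (O): bond orders sum to 1 → 1 H
  atom 8 (O): bond orders sum to 1 → 1 H
  atom 9 (O): bond orders sum to 2 → 0 H
  atom 17 (O): bond orders sum to 2 → 0 H
  atom 20 (N): bond orders sum to 1 → 2 H
  atom 21 (O): bond orders sum to 2 → 0 H
  atom 25 (O): bond orders sum to 2 → 0 H
  atom 26 (O): bond orders sum to 2 → 0 H
Lipinski HBD = 4.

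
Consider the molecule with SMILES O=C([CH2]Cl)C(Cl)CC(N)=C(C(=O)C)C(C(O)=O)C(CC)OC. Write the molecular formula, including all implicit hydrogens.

C14H21Cl2NO5

Walk through each heavy atom and fill implicit hydrogens from standard valence (C 4, N 3, O 2, S 2, halogen 1):
  atom 1: O, bond orders sum to 2 (valence 2) → 0 H
  atom 2: C, bond orders sum to 4 (valence 4) → 0 H
  atom 3: C with explicit H count 2
  atom 4: Cl (halogen, monovalent) → 0 H
  atom 5: C, bond orders sum to 3 (valence 4) → 1 H
  atom 6: Cl (halogen, monovalent) → 0 H
  atom 7: C, bond orders sum to 2 (valence 4) → 2 H
  atom 8: C, bond orders sum to 4 (valence 4) → 0 H
  atom 9: N, bond orders sum to 1 (valence 3) → 2 H
  atom 10: C, bond orders sum to 4 (valence 4) → 0 H
  atom 11: C, bond orders sum to 4 (valence 4) → 0 H
  atom 12: O, bond orders sum to 2 (valence 2) → 0 H
  atom 13: C, bond orders sum to 1 (valence 4) → 3 H
  atom 14: C, bond orders sum to 3 (valence 4) → 1 H
  atom 15: C, bond orders sum to 4 (valence 4) → 0 H
  atom 16: O, bond orders sum to 1 (valence 2) → 1 H
  atom 17: O, bond orders sum to 2 (valence 2) → 0 H
  atom 18: C, bond orders sum to 3 (valence 4) → 1 H
  atom 19: C, bond orders sum to 2 (valence 4) → 2 H
  atom 20: C, bond orders sum to 1 (valence 4) → 3 H
  atom 21: O, bond orders sum to 2 (valence 2) → 0 H
  atom 22: C, bond orders sum to 1 (valence 4) → 3 H
Totals → C:14, H:21, Cl:2, N:1, O:5.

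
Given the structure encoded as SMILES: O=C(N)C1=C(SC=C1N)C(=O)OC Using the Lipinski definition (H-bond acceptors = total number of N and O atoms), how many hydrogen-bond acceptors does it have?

N atoms: 2; O atoms: 3.
Lipinski HBA = 2 + 3 = 5.

5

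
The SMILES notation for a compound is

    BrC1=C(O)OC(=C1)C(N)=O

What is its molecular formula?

Walk through each heavy atom and fill implicit hydrogens from standard valence (C 4, N 3, O 2, S 2, halogen 1):
  atom 1: Br (halogen, monovalent) → 0 H
  atom 2: C, bond orders sum to 4 (valence 4) → 0 H
  atom 3: C, bond orders sum to 4 (valence 4) → 0 H
  atom 4: O, bond orders sum to 1 (valence 2) → 1 H
  atom 5: O, bond orders sum to 2 (valence 2) → 0 H
  atom 6: C, bond orders sum to 4 (valence 4) → 0 H
  atom 7: C, bond orders sum to 3 (valence 4) → 1 H
  atom 8: C, bond orders sum to 4 (valence 4) → 0 H
  atom 9: N, bond orders sum to 1 (valence 3) → 2 H
  atom 10: O, bond orders sum to 2 (valence 2) → 0 H
Totals → C:5, H:4, Br:1, N:1, O:3.
In Hill order: C5H4BrNO3.

C5H4BrNO3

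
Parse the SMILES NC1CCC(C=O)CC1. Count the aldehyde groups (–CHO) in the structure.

1

The aldehyde motif appears at heavy-atom position 6 in the SMILES.
Other groups present: 1 primary amine.
Aldehyde count: 1.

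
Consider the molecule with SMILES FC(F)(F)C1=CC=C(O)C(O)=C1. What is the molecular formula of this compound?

C7H5F3O2

Walk through each heavy atom and fill implicit hydrogens from standard valence (C 4, N 3, O 2, S 2, halogen 1):
  atom 1: F (halogen, monovalent) → 0 H
  atom 2: C, bond orders sum to 4 (valence 4) → 0 H
  atom 3: F (halogen, monovalent) → 0 H
  atom 4: F (halogen, monovalent) → 0 H
  atom 5: C, bond orders sum to 4 (valence 4) → 0 H
  atom 6: C, bond orders sum to 3 (valence 4) → 1 H
  atom 7: C, bond orders sum to 3 (valence 4) → 1 H
  atom 8: C, bond orders sum to 4 (valence 4) → 0 H
  atom 9: O, bond orders sum to 1 (valence 2) → 1 H
  atom 10: C, bond orders sum to 4 (valence 4) → 0 H
  atom 11: O, bond orders sum to 1 (valence 2) → 1 H
  atom 12: C, bond orders sum to 3 (valence 4) → 1 H
Totals → C:7, H:5, F:3, O:2.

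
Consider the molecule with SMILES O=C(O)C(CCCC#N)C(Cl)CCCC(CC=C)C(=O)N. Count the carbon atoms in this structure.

Count every carbon token in the SMILES (each C, including those in ring-closure positions and inside branches).
Carbon count: 15.

15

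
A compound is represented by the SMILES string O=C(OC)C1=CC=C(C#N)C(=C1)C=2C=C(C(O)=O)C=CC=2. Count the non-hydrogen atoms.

Every atom symbol written in the SMILES (organic subset) is one heavy atom; implicit H are not written.
Heavy atoms by element → C:16, N:1, O:4.
Total: 21.

21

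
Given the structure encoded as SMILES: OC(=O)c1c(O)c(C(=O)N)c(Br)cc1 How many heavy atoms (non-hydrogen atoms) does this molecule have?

Every atom symbol written in the SMILES (organic subset) is one heavy atom; implicit H are not written.
Heavy atoms by element → Br:1, C:8, N:1, O:4.
Total: 14.

14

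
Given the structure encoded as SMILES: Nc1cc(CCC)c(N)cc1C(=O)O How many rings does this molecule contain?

In SMILES, each pair of matching ring-closure digits denotes one ring-closing bond; the number of such bonds equals the number of independent rings.
Ring-closure bonds here: 1.

1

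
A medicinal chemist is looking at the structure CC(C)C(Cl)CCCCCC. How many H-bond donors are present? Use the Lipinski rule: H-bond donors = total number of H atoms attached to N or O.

Donors: find every N or O and count the H atoms it carries.
  (no N or O atoms present)
Lipinski HBD = 0.

0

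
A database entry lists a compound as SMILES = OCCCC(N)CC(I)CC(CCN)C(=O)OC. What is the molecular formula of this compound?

C12H25IN2O3

Walk through each heavy atom and fill implicit hydrogens from standard valence (C 4, N 3, O 2, S 2, halogen 1):
  atom 1: O, bond orders sum to 1 (valence 2) → 1 H
  atom 2: C, bond orders sum to 2 (valence 4) → 2 H
  atom 3: C, bond orders sum to 2 (valence 4) → 2 H
  atom 4: C, bond orders sum to 2 (valence 4) → 2 H
  atom 5: C, bond orders sum to 3 (valence 4) → 1 H
  atom 6: N, bond orders sum to 1 (valence 3) → 2 H
  atom 7: C, bond orders sum to 2 (valence 4) → 2 H
  atom 8: C, bond orders sum to 3 (valence 4) → 1 H
  atom 9: I (halogen, monovalent) → 0 H
  atom 10: C, bond orders sum to 2 (valence 4) → 2 H
  atom 11: C, bond orders sum to 3 (valence 4) → 1 H
  atom 12: C, bond orders sum to 2 (valence 4) → 2 H
  atom 13: C, bond orders sum to 2 (valence 4) → 2 H
  atom 14: N, bond orders sum to 1 (valence 3) → 2 H
  atom 15: C, bond orders sum to 4 (valence 4) → 0 H
  atom 16: O, bond orders sum to 2 (valence 2) → 0 H
  atom 17: O, bond orders sum to 2 (valence 2) → 0 H
  atom 18: C, bond orders sum to 1 (valence 4) → 3 H
Totals → C:12, H:25, I:1, N:2, O:3.
In Hill order: C12H25IN2O3.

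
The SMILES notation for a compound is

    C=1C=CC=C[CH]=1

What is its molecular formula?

Walk through each heavy atom and fill implicit hydrogens from standard valence (C 4, N 3, O 2, S 2, halogen 1):
  atom 1: C, bond orders sum to 3 (valence 4) → 1 H
  atom 2: C, bond orders sum to 3 (valence 4) → 1 H
  atom 3: C, bond orders sum to 3 (valence 4) → 1 H
  atom 4: C, bond orders sum to 3 (valence 4) → 1 H
  atom 5: C, bond orders sum to 3 (valence 4) → 1 H
  atom 6: C with explicit H count 1
Totals → C:6, H:6.
In Hill order: C6H6.

C6H6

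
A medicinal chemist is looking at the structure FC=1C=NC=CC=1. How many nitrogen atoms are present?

1

Scan the SMILES for N atoms (remember two-letter symbols like Cl and Br are single atoms).
Nitrogen count: 1.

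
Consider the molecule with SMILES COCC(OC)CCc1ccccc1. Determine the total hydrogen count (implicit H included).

Walk through each heavy atom and fill implicit hydrogens from standard valence (C 4, N 3, O 2, S 2, halogen 1); for lowercase aromatic atoms, an aromatic c carries 1 H when it has two neighbours and 0 H with three, and aromatic n carries 0 H:
  atom 1: C, bond orders sum to 1 (valence 4) → 3 H
  atom 2: O, bond orders sum to 2 (valence 2) → 0 H
  atom 3: C, bond orders sum to 2 (valence 4) → 2 H
  atom 4: C, bond orders sum to 3 (valence 4) → 1 H
  atom 5: O, bond orders sum to 2 (valence 2) → 0 H
  atom 6: C, bond orders sum to 1 (valence 4) → 3 H
  atom 7: C, bond orders sum to 2 (valence 4) → 2 H
  atom 8: C, bond orders sum to 2 (valence 4) → 2 H
  atom 9: aromatic c, 3 neighbours → 0 H
  atom 10: aromatic c, 2 neighbours → 1 H
  atom 11: aromatic c, 2 neighbours → 1 H
  atom 12: aromatic c, 2 neighbours → 1 H
  atom 13: aromatic c, 2 neighbours → 1 H
  atom 14: aromatic c, 2 neighbours → 1 H
Total hydrogens: 18.

18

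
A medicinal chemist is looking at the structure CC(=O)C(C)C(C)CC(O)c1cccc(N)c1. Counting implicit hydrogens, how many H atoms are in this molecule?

21

Walk through each heavy atom and fill implicit hydrogens from standard valence (C 4, N 3, O 2, S 2, halogen 1); for lowercase aromatic atoms, an aromatic c carries 1 H when it has two neighbours and 0 H with three, and aromatic n carries 0 H:
  atom 1: C, bond orders sum to 1 (valence 4) → 3 H
  atom 2: C, bond orders sum to 4 (valence 4) → 0 H
  atom 3: O, bond orders sum to 2 (valence 2) → 0 H
  atom 4: C, bond orders sum to 3 (valence 4) → 1 H
  atom 5: C, bond orders sum to 1 (valence 4) → 3 H
  atom 6: C, bond orders sum to 3 (valence 4) → 1 H
  atom 7: C, bond orders sum to 1 (valence 4) → 3 H
  atom 8: C, bond orders sum to 2 (valence 4) → 2 H
  atom 9: C, bond orders sum to 3 (valence 4) → 1 H
  atom 10: O, bond orders sum to 1 (valence 2) → 1 H
  atom 11: aromatic c, 3 neighbours → 0 H
  atom 12: aromatic c, 2 neighbours → 1 H
  atom 13: aromatic c, 2 neighbours → 1 H
  atom 14: aromatic c, 2 neighbours → 1 H
  atom 15: aromatic c, 3 neighbours → 0 H
  atom 16: N, bond orders sum to 1 (valence 3) → 2 H
  atom 17: aromatic c, 2 neighbours → 1 H
Total hydrogens: 21.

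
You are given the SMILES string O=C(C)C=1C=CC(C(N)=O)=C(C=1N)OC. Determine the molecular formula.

Walk through each heavy atom and fill implicit hydrogens from standard valence (C 4, N 3, O 2, S 2, halogen 1):
  atom 1: O, bond orders sum to 2 (valence 2) → 0 H
  atom 2: C, bond orders sum to 4 (valence 4) → 0 H
  atom 3: C, bond orders sum to 1 (valence 4) → 3 H
  atom 4: C, bond orders sum to 4 (valence 4) → 0 H
  atom 5: C, bond orders sum to 3 (valence 4) → 1 H
  atom 6: C, bond orders sum to 3 (valence 4) → 1 H
  atom 7: C, bond orders sum to 4 (valence 4) → 0 H
  atom 8: C, bond orders sum to 4 (valence 4) → 0 H
  atom 9: N, bond orders sum to 1 (valence 3) → 2 H
  atom 10: O, bond orders sum to 2 (valence 2) → 0 H
  atom 11: C, bond orders sum to 4 (valence 4) → 0 H
  atom 12: C, bond orders sum to 4 (valence 4) → 0 H
  atom 13: N, bond orders sum to 1 (valence 3) → 2 H
  atom 14: O, bond orders sum to 2 (valence 2) → 0 H
  atom 15: C, bond orders sum to 1 (valence 4) → 3 H
Totals → C:10, H:12, N:2, O:3.

C10H12N2O3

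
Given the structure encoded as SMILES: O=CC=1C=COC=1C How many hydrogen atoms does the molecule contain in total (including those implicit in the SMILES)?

6

Walk through each heavy atom and fill implicit hydrogens from standard valence (C 4, N 3, O 2, S 2, halogen 1):
  atom 1: O, bond orders sum to 2 (valence 2) → 0 H
  atom 2: C, bond orders sum to 3 (valence 4) → 1 H
  atom 3: C, bond orders sum to 4 (valence 4) → 0 H
  atom 4: C, bond orders sum to 3 (valence 4) → 1 H
  atom 5: C, bond orders sum to 3 (valence 4) → 1 H
  atom 6: O, bond orders sum to 2 (valence 2) → 0 H
  atom 7: C, bond orders sum to 4 (valence 4) → 0 H
  atom 8: C, bond orders sum to 1 (valence 4) → 3 H
Total hydrogens: 6.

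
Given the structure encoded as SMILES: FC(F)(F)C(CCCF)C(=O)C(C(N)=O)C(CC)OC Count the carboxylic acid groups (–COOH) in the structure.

0

Scan the SMILES for the carboxylic acid motif — none present.
Groups that are present: 1 amide, 1 ether, 1 ketone.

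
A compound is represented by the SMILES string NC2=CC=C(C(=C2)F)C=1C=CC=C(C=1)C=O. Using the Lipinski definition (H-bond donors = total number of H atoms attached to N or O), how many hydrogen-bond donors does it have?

Donors: find every N or O and count the H atoms it carries.
  atom 1 (N): bond orders sum to 1 → 2 H
  atom 16 (O): bond orders sum to 2 → 0 H
Lipinski HBD = 2.

2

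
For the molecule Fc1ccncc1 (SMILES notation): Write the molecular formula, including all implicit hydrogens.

Walk through each heavy atom and fill implicit hydrogens from standard valence (C 4, N 3, O 2, S 2, halogen 1); for lowercase aromatic atoms, an aromatic c carries 1 H when it has two neighbours and 0 H with three, and aromatic n carries 0 H:
  atom 1: F (halogen, monovalent) → 0 H
  atom 2: aromatic c, 3 neighbours → 0 H
  atom 3: aromatic c, 2 neighbours → 1 H
  atom 4: aromatic c, 2 neighbours → 1 H
  atom 5: aromatic n, 2 neighbours → 0 H
  atom 6: aromatic c, 2 neighbours → 1 H
  atom 7: aromatic c, 2 neighbours → 1 H
Totals → C:5, H:4, F:1, N:1.

C5H4FN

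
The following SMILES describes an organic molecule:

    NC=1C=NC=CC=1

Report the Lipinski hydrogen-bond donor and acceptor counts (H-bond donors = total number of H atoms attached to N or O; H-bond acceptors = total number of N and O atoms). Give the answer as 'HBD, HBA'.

Donors: find every N or O and count the H atoms it carries.
  atom 1 (N): bond orders sum to 1 → 2 H
  atom 4 (N): bond orders sum to 3 → 0 H
Lipinski HBD = 2.
Acceptors: N atoms = 2, O atoms = 0 → HBA = 2.

2, 2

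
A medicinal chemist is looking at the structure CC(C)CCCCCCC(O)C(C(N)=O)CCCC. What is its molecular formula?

C16H33NO2

Walk through each heavy atom and fill implicit hydrogens from standard valence (C 4, N 3, O 2, S 2, halogen 1):
  atom 1: C, bond orders sum to 1 (valence 4) → 3 H
  atom 2: C, bond orders sum to 3 (valence 4) → 1 H
  atom 3: C, bond orders sum to 1 (valence 4) → 3 H
  atom 4: C, bond orders sum to 2 (valence 4) → 2 H
  atom 5: C, bond orders sum to 2 (valence 4) → 2 H
  atom 6: C, bond orders sum to 2 (valence 4) → 2 H
  atom 7: C, bond orders sum to 2 (valence 4) → 2 H
  atom 8: C, bond orders sum to 2 (valence 4) → 2 H
  atom 9: C, bond orders sum to 2 (valence 4) → 2 H
  atom 10: C, bond orders sum to 3 (valence 4) → 1 H
  atom 11: O, bond orders sum to 1 (valence 2) → 1 H
  atom 12: C, bond orders sum to 3 (valence 4) → 1 H
  atom 13: C, bond orders sum to 4 (valence 4) → 0 H
  atom 14: N, bond orders sum to 1 (valence 3) → 2 H
  atom 15: O, bond orders sum to 2 (valence 2) → 0 H
  atom 16: C, bond orders sum to 2 (valence 4) → 2 H
  atom 17: C, bond orders sum to 2 (valence 4) → 2 H
  atom 18: C, bond orders sum to 2 (valence 4) → 2 H
  atom 19: C, bond orders sum to 1 (valence 4) → 3 H
Totals → C:16, H:33, N:1, O:2.
In Hill order: C16H33NO2.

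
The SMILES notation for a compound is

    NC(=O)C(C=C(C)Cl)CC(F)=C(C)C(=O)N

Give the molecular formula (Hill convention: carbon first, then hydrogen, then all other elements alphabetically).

C10H14ClFN2O2

Walk through each heavy atom and fill implicit hydrogens from standard valence (C 4, N 3, O 2, S 2, halogen 1):
  atom 1: N, bond orders sum to 1 (valence 3) → 2 H
  atom 2: C, bond orders sum to 4 (valence 4) → 0 H
  atom 3: O, bond orders sum to 2 (valence 2) → 0 H
  atom 4: C, bond orders sum to 3 (valence 4) → 1 H
  atom 5: C, bond orders sum to 3 (valence 4) → 1 H
  atom 6: C, bond orders sum to 4 (valence 4) → 0 H
  atom 7: C, bond orders sum to 1 (valence 4) → 3 H
  atom 8: Cl (halogen, monovalent) → 0 H
  atom 9: C, bond orders sum to 2 (valence 4) → 2 H
  atom 10: C, bond orders sum to 4 (valence 4) → 0 H
  atom 11: F (halogen, monovalent) → 0 H
  atom 12: C, bond orders sum to 4 (valence 4) → 0 H
  atom 13: C, bond orders sum to 1 (valence 4) → 3 H
  atom 14: C, bond orders sum to 4 (valence 4) → 0 H
  atom 15: O, bond orders sum to 2 (valence 2) → 0 H
  atom 16: N, bond orders sum to 1 (valence 3) → 2 H
Totals → C:10, H:14, Cl:1, F:1, N:2, O:2.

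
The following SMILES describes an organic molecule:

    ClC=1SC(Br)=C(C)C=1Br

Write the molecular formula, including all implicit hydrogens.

Walk through each heavy atom and fill implicit hydrogens from standard valence (C 4, N 3, O 2, S 2, halogen 1):
  atom 1: Cl (halogen, monovalent) → 0 H
  atom 2: C, bond orders sum to 4 (valence 4) → 0 H
  atom 3: S, bond orders sum to 2 (valence 2) → 0 H
  atom 4: C, bond orders sum to 4 (valence 4) → 0 H
  atom 5: Br (halogen, monovalent) → 0 H
  atom 6: C, bond orders sum to 4 (valence 4) → 0 H
  atom 7: C, bond orders sum to 1 (valence 4) → 3 H
  atom 8: C, bond orders sum to 4 (valence 4) → 0 H
  atom 9: Br (halogen, monovalent) → 0 H
Totals → C:5, H:3, Br:2, Cl:1, S:1.

C5H3Br2ClS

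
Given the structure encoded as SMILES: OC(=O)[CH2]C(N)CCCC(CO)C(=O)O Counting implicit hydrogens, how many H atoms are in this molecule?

17

Walk through each heavy atom and fill implicit hydrogens from standard valence (C 4, N 3, O 2, S 2, halogen 1):
  atom 1: O, bond orders sum to 1 (valence 2) → 1 H
  atom 2: C, bond orders sum to 4 (valence 4) → 0 H
  atom 3: O, bond orders sum to 2 (valence 2) → 0 H
  atom 4: C with explicit H count 2
  atom 5: C, bond orders sum to 3 (valence 4) → 1 H
  atom 6: N, bond orders sum to 1 (valence 3) → 2 H
  atom 7: C, bond orders sum to 2 (valence 4) → 2 H
  atom 8: C, bond orders sum to 2 (valence 4) → 2 H
  atom 9: C, bond orders sum to 2 (valence 4) → 2 H
  atom 10: C, bond orders sum to 3 (valence 4) → 1 H
  atom 11: C, bond orders sum to 2 (valence 4) → 2 H
  atom 12: O, bond orders sum to 1 (valence 2) → 1 H
  atom 13: C, bond orders sum to 4 (valence 4) → 0 H
  atom 14: O, bond orders sum to 2 (valence 2) → 0 H
  atom 15: O, bond orders sum to 1 (valence 2) → 1 H
Total hydrogens: 17.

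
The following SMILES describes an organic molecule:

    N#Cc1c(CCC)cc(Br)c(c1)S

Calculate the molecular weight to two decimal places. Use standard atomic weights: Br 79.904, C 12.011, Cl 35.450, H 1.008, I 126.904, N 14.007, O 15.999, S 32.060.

256.16 g/mol

First, the molecular formula is C10H10BrNS (counting implicit H from valence).
  Br: 1 × 79.904 = 79.904
  C: 10 × 12.011 = 120.110
  H: 10 × 1.008 = 10.080
  N: 1 × 14.007 = 14.007
  S: 1 × 32.060 = 32.060
Sum: 1×79.904 + 10×12.011 + 10×1.008 + 1×14.007 + 1×32.060 = 256.161 → 256.16 g/mol.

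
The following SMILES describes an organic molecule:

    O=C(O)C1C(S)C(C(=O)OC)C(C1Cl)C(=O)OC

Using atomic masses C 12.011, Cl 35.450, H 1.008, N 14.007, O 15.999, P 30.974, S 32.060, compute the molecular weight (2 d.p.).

First, the molecular formula is C10H13ClO6S (counting implicit H from valence).
  C: 10 × 12.011 = 120.110
  Cl: 1 × 35.450 = 35.450
  H: 13 × 1.008 = 13.104
  O: 6 × 15.999 = 95.994
  S: 1 × 32.060 = 32.060
Sum: 10×12.011 + 1×35.450 + 13×1.008 + 6×15.999 + 1×32.060 = 296.718 → 296.72 g/mol.

296.72 g/mol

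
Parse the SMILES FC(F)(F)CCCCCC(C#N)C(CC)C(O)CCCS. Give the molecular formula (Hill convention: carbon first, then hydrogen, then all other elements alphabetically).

C15H26F3NOS

Walk through each heavy atom and fill implicit hydrogens from standard valence (C 4, N 3, O 2, S 2, halogen 1):
  atom 1: F (halogen, monovalent) → 0 H
  atom 2: C, bond orders sum to 4 (valence 4) → 0 H
  atom 3: F (halogen, monovalent) → 0 H
  atom 4: F (halogen, monovalent) → 0 H
  atom 5: C, bond orders sum to 2 (valence 4) → 2 H
  atom 6: C, bond orders sum to 2 (valence 4) → 2 H
  atom 7: C, bond orders sum to 2 (valence 4) → 2 H
  atom 8: C, bond orders sum to 2 (valence 4) → 2 H
  atom 9: C, bond orders sum to 2 (valence 4) → 2 H
  atom 10: C, bond orders sum to 3 (valence 4) → 1 H
  atom 11: C, bond orders sum to 4 (valence 4) → 0 H
  atom 12: N, bond orders sum to 3 (valence 3) → 0 H
  atom 13: C, bond orders sum to 3 (valence 4) → 1 H
  atom 14: C, bond orders sum to 2 (valence 4) → 2 H
  atom 15: C, bond orders sum to 1 (valence 4) → 3 H
  atom 16: C, bond orders sum to 3 (valence 4) → 1 H
  atom 17: O, bond orders sum to 1 (valence 2) → 1 H
  atom 18: C, bond orders sum to 2 (valence 4) → 2 H
  atom 19: C, bond orders sum to 2 (valence 4) → 2 H
  atom 20: C, bond orders sum to 2 (valence 4) → 2 H
  atom 21: S, bond orders sum to 1 (valence 2) → 1 H
Totals → C:15, H:26, F:3, N:1, O:1, S:1.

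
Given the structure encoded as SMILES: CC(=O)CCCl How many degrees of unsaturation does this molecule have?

1

Degree of unsaturation = (number of rings) + (number of π bonds).
Ring closures in the SMILES: 0.
π bonds: 1 double bond (each 1 DoU) → 1 DoU from unsaturation.
Total DoU = 0 + 1 = 1.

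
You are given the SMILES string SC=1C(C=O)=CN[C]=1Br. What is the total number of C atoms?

Count every carbon token in the SMILES (each C, including those in ring-closure positions and inside branches).
Carbon count: 5.

5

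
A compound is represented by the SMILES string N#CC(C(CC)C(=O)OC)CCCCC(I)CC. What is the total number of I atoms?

1

Scan the SMILES for I atoms (remember two-letter symbols like Cl and Br are single atoms).
Iodine count: 1.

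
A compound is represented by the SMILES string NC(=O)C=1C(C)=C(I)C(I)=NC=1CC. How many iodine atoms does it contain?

Scan the SMILES for I atoms (remember two-letter symbols like Cl and Br are single atoms).
Iodine count: 2.

2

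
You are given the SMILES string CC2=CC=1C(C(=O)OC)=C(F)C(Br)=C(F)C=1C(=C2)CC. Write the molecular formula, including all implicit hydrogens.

C15H13BrF2O2

Walk through each heavy atom and fill implicit hydrogens from standard valence (C 4, N 3, O 2, S 2, halogen 1):
  atom 1: C, bond orders sum to 1 (valence 4) → 3 H
  atom 2: C, bond orders sum to 4 (valence 4) → 0 H
  atom 3: C, bond orders sum to 3 (valence 4) → 1 H
  atom 4: C, bond orders sum to 4 (valence 4) → 0 H
  atom 5: C, bond orders sum to 4 (valence 4) → 0 H
  atom 6: C, bond orders sum to 4 (valence 4) → 0 H
  atom 7: O, bond orders sum to 2 (valence 2) → 0 H
  atom 8: O, bond orders sum to 2 (valence 2) → 0 H
  atom 9: C, bond orders sum to 1 (valence 4) → 3 H
  atom 10: C, bond orders sum to 4 (valence 4) → 0 H
  atom 11: F (halogen, monovalent) → 0 H
  atom 12: C, bond orders sum to 4 (valence 4) → 0 H
  atom 13: Br (halogen, monovalent) → 0 H
  atom 14: C, bond orders sum to 4 (valence 4) → 0 H
  atom 15: F (halogen, monovalent) → 0 H
  atom 16: C, bond orders sum to 4 (valence 4) → 0 H
  atom 17: C, bond orders sum to 4 (valence 4) → 0 H
  atom 18: C, bond orders sum to 3 (valence 4) → 1 H
  atom 19: C, bond orders sum to 2 (valence 4) → 2 H
  atom 20: C, bond orders sum to 1 (valence 4) → 3 H
Totals → C:15, H:13, Br:1, F:2, O:2.
In Hill order: C15H13BrF2O2.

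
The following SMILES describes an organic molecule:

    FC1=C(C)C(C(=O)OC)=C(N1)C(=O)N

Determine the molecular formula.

Walk through each heavy atom and fill implicit hydrogens from standard valence (C 4, N 3, O 2, S 2, halogen 1):
  atom 1: F (halogen, monovalent) → 0 H
  atom 2: C, bond orders sum to 4 (valence 4) → 0 H
  atom 3: C, bond orders sum to 4 (valence 4) → 0 H
  atom 4: C, bond orders sum to 1 (valence 4) → 3 H
  atom 5: C, bond orders sum to 4 (valence 4) → 0 H
  atom 6: C, bond orders sum to 4 (valence 4) → 0 H
  atom 7: O, bond orders sum to 2 (valence 2) → 0 H
  atom 8: O, bond orders sum to 2 (valence 2) → 0 H
  atom 9: C, bond orders sum to 1 (valence 4) → 3 H
  atom 10: C, bond orders sum to 4 (valence 4) → 0 H
  atom 11: N, bond orders sum to 2 (valence 3) → 1 H
  atom 12: C, bond orders sum to 4 (valence 4) → 0 H
  atom 13: O, bond orders sum to 2 (valence 2) → 0 H
  atom 14: N, bond orders sum to 1 (valence 3) → 2 H
Totals → C:8, H:9, F:1, N:2, O:3.

C8H9FN2O3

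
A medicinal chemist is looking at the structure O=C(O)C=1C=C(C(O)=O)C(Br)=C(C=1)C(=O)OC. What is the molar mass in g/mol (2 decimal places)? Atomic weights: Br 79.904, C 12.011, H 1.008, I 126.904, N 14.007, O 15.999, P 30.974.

First, the molecular formula is C10H7BrO6 (counting implicit H from valence).
  Br: 1 × 79.904 = 79.904
  C: 10 × 12.011 = 120.110
  H: 7 × 1.008 = 7.056
  O: 6 × 15.999 = 95.994
Sum: 1×79.904 + 10×12.011 + 7×1.008 + 6×15.999 = 303.064 → 303.06 g/mol.

303.06 g/mol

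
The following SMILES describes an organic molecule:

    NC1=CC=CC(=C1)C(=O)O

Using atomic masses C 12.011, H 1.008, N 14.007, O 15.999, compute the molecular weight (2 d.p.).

First, the molecular formula is C7H7NO2 (counting implicit H from valence).
  C: 7 × 12.011 = 84.077
  H: 7 × 1.008 = 7.056
  N: 1 × 14.007 = 14.007
  O: 2 × 15.999 = 31.998
Sum: 7×12.011 + 7×1.008 + 1×14.007 + 2×15.999 = 137.138 → 137.14 g/mol.

137.14 g/mol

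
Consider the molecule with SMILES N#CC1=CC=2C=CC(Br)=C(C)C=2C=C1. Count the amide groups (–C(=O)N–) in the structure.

Scan the SMILES for the amide motif — none present.
Groups that are present: 1 nitrile.

0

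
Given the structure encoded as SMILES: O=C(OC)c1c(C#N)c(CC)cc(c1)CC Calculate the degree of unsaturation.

7

Molecular formula: C13H15NO2.
DoU = (2C + 2 + N − H − X) / 2, where X is the halogen count and O/S are ignored.
    = (2·13 + 2 + 1 − 15 − 0) / 2 = 14 / 2 = 7.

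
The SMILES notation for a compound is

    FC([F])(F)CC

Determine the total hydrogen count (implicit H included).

5

Walk through each heavy atom and fill implicit hydrogens from standard valence (C 4, N 3, O 2, S 2, halogen 1):
  atom 1: F (halogen, monovalent) → 0 H
  atom 2: C, bond orders sum to 4 (valence 4) → 0 H
  atom 3: F with explicit H count 0
  atom 4: F (halogen, monovalent) → 0 H
  atom 5: C, bond orders sum to 2 (valence 4) → 2 H
  atom 6: C, bond orders sum to 1 (valence 4) → 3 H
Total hydrogens: 5.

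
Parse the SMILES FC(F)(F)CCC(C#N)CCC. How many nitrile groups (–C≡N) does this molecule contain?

1

The nitrile motif appears at heavy-atom position 8 in the SMILES.
Nitrile count: 1.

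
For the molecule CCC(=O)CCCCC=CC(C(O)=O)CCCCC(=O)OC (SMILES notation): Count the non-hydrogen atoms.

Every atom symbol written in the SMILES (organic subset) is one heavy atom; implicit H are not written.
Heavy atoms by element → C:17, O:5.
Total: 22.

22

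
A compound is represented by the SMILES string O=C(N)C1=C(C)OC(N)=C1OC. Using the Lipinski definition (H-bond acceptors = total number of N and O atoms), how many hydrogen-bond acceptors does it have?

5

N atoms: 2; O atoms: 3.
Lipinski HBA = 2 + 3 = 5.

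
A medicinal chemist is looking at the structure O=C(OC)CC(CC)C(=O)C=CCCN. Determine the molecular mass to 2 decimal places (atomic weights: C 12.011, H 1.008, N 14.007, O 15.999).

213.28 g/mol

First, the molecular formula is C11H19NO3 (counting implicit H from valence).
  C: 11 × 12.011 = 132.121
  H: 19 × 1.008 = 19.152
  N: 1 × 14.007 = 14.007
  O: 3 × 15.999 = 47.997
Sum: 11×12.011 + 19×1.008 + 1×14.007 + 3×15.999 = 213.277 → 213.28 g/mol.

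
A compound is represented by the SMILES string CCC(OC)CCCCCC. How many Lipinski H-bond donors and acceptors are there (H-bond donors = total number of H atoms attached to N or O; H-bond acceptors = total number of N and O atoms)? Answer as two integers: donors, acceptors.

Donors: find every N or O and count the H atoms it carries.
  atom 4 (O): bond orders sum to 2 → 0 H
Lipinski HBD = 0.
Acceptors: N atoms = 0, O atoms = 1 → HBA = 1.

0, 1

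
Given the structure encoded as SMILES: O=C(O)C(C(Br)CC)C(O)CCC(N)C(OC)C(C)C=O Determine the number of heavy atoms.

Every atom symbol written in the SMILES (organic subset) is one heavy atom; implicit H are not written.
Heavy atoms by element → Br:1, C:14, N:1, O:5.
Total: 21.

21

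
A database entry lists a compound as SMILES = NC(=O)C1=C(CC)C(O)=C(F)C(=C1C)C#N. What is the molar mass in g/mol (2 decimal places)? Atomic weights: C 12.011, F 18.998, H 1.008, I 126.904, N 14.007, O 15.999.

222.22 g/mol

First, the molecular formula is C11H11FN2O2 (counting implicit H from valence).
  C: 11 × 12.011 = 132.121
  F: 1 × 18.998 = 18.998
  H: 11 × 1.008 = 11.088
  N: 2 × 14.007 = 28.014
  O: 2 × 15.999 = 31.998
Sum: 11×12.011 + 1×18.998 + 11×1.008 + 2×14.007 + 2×15.999 = 222.219 → 222.22 g/mol.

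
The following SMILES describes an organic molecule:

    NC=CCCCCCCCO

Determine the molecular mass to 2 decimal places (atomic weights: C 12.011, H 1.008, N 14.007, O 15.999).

157.26 g/mol

First, the molecular formula is C9H19NO (counting implicit H from valence).
  C: 9 × 12.011 = 108.099
  H: 19 × 1.008 = 19.152
  N: 1 × 14.007 = 14.007
  O: 1 × 15.999 = 15.999
Sum: 9×12.011 + 19×1.008 + 1×14.007 + 1×15.999 = 157.257 → 157.26 g/mol.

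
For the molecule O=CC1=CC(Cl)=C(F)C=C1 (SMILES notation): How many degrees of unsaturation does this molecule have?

Degree of unsaturation = (number of rings) + (number of π bonds).
Ring closures in the SMILES: 1.
π bonds: 4 double bonds (each 1 DoU) → 4 DoU from unsaturation.
Total DoU = 1 + 4 = 5.

5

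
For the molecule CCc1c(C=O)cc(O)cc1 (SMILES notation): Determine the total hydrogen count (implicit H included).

10

Walk through each heavy atom and fill implicit hydrogens from standard valence (C 4, N 3, O 2, S 2, halogen 1); for lowercase aromatic atoms, an aromatic c carries 1 H when it has two neighbours and 0 H with three, and aromatic n carries 0 H:
  atom 1: C, bond orders sum to 1 (valence 4) → 3 H
  atom 2: C, bond orders sum to 2 (valence 4) → 2 H
  atom 3: aromatic c, 3 neighbours → 0 H
  atom 4: aromatic c, 3 neighbours → 0 H
  atom 5: C, bond orders sum to 3 (valence 4) → 1 H
  atom 6: O, bond orders sum to 2 (valence 2) → 0 H
  atom 7: aromatic c, 2 neighbours → 1 H
  atom 8: aromatic c, 3 neighbours → 0 H
  atom 9: O, bond orders sum to 1 (valence 2) → 1 H
  atom 10: aromatic c, 2 neighbours → 1 H
  atom 11: aromatic c, 2 neighbours → 1 H
Total hydrogens: 10.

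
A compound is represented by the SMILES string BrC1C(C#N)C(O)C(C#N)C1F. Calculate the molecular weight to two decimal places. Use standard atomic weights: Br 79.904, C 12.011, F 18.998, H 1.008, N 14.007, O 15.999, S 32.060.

233.04 g/mol

First, the molecular formula is C7H6BrFN2O (counting implicit H from valence).
  Br: 1 × 79.904 = 79.904
  C: 7 × 12.011 = 84.077
  F: 1 × 18.998 = 18.998
  H: 6 × 1.008 = 6.048
  N: 2 × 14.007 = 28.014
  O: 1 × 15.999 = 15.999
Sum: 1×79.904 + 7×12.011 + 1×18.998 + 6×1.008 + 2×14.007 + 1×15.999 = 233.040 → 233.04 g/mol.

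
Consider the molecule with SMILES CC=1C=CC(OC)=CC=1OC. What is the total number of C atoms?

9

Count every carbon token in the SMILES (each C, including those in ring-closure positions and inside branches).
Carbon count: 9.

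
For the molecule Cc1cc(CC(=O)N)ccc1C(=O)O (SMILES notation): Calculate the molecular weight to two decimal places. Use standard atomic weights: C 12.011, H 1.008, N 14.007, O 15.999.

193.20 g/mol

First, the molecular formula is C10H11NO3 (counting implicit H from valence).
  C: 10 × 12.011 = 120.110
  H: 11 × 1.008 = 11.088
  N: 1 × 14.007 = 14.007
  O: 3 × 15.999 = 47.997
Sum: 10×12.011 + 11×1.008 + 1×14.007 + 3×15.999 = 193.202 → 193.20 g/mol.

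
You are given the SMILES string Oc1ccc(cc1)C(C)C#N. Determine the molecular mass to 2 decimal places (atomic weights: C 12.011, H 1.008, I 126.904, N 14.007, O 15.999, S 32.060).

147.18 g/mol

First, the molecular formula is C9H9NO (counting implicit H from valence).
  C: 9 × 12.011 = 108.099
  H: 9 × 1.008 = 9.072
  N: 1 × 14.007 = 14.007
  O: 1 × 15.999 = 15.999
Sum: 9×12.011 + 9×1.008 + 1×14.007 + 1×15.999 = 147.177 → 147.18 g/mol.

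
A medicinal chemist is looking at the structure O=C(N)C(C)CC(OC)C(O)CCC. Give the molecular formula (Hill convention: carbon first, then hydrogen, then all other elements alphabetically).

Walk through each heavy atom and fill implicit hydrogens from standard valence (C 4, N 3, O 2, S 2, halogen 1):
  atom 1: O, bond orders sum to 2 (valence 2) → 0 H
  atom 2: C, bond orders sum to 4 (valence 4) → 0 H
  atom 3: N, bond orders sum to 1 (valence 3) → 2 H
  atom 4: C, bond orders sum to 3 (valence 4) → 1 H
  atom 5: C, bond orders sum to 1 (valence 4) → 3 H
  atom 6: C, bond orders sum to 2 (valence 4) → 2 H
  atom 7: C, bond orders sum to 3 (valence 4) → 1 H
  atom 8: O, bond orders sum to 2 (valence 2) → 0 H
  atom 9: C, bond orders sum to 1 (valence 4) → 3 H
  atom 10: C, bond orders sum to 3 (valence 4) → 1 H
  atom 11: O, bond orders sum to 1 (valence 2) → 1 H
  atom 12: C, bond orders sum to 2 (valence 4) → 2 H
  atom 13: C, bond orders sum to 2 (valence 4) → 2 H
  atom 14: C, bond orders sum to 1 (valence 4) → 3 H
Totals → C:10, H:21, N:1, O:3.

C10H21NO3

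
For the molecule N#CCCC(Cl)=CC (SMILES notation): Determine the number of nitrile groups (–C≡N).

1

The nitrile motif appears at heavy-atom position 2 in the SMILES.
Other groups present: 1 alkene.
Nitrile count: 1.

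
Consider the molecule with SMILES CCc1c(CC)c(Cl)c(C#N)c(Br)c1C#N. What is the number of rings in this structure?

In SMILES, each pair of matching ring-closure digits denotes one ring-closing bond; the number of such bonds equals the number of independent rings.
Ring-closure bonds here: 1.

1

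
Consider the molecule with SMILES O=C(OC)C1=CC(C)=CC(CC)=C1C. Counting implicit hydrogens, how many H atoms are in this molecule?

16

Walk through each heavy atom and fill implicit hydrogens from standard valence (C 4, N 3, O 2, S 2, halogen 1):
  atom 1: O, bond orders sum to 2 (valence 2) → 0 H
  atom 2: C, bond orders sum to 4 (valence 4) → 0 H
  atom 3: O, bond orders sum to 2 (valence 2) → 0 H
  atom 4: C, bond orders sum to 1 (valence 4) → 3 H
  atom 5: C, bond orders sum to 4 (valence 4) → 0 H
  atom 6: C, bond orders sum to 3 (valence 4) → 1 H
  atom 7: C, bond orders sum to 4 (valence 4) → 0 H
  atom 8: C, bond orders sum to 1 (valence 4) → 3 H
  atom 9: C, bond orders sum to 3 (valence 4) → 1 H
  atom 10: C, bond orders sum to 4 (valence 4) → 0 H
  atom 11: C, bond orders sum to 2 (valence 4) → 2 H
  atom 12: C, bond orders sum to 1 (valence 4) → 3 H
  atom 13: C, bond orders sum to 4 (valence 4) → 0 H
  atom 14: C, bond orders sum to 1 (valence 4) → 3 H
Total hydrogens: 16.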